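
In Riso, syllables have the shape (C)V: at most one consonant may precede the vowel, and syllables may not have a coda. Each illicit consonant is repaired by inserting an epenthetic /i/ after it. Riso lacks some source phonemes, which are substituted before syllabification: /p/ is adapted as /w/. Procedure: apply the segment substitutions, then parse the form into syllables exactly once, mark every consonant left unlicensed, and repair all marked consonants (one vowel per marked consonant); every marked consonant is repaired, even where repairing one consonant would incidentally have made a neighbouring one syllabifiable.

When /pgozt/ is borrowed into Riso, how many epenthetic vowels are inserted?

3

After substitution the input is /wgozt/.
The unsyllabifiable consonants are /w/, /z/, /t/; each receives one epenthetic vowel.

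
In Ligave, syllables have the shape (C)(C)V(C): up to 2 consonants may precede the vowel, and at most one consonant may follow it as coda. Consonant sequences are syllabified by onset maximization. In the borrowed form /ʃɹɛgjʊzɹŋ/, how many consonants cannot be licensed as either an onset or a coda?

Under (C)(C)V(C), the unsyllabifiable consonants are /ɹ/, /ŋ/ (at most one coda consonant is licensed; onsets may contain at most 2 consonants).

2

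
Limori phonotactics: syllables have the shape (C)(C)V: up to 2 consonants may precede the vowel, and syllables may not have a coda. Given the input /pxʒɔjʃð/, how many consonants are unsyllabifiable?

4

The consonants /p/, /j/, /ʃ/, /ð/ cannot be parsed into a legal (C)(C)V syllable (no codas are permitted; onsets may contain at most 2 consonants).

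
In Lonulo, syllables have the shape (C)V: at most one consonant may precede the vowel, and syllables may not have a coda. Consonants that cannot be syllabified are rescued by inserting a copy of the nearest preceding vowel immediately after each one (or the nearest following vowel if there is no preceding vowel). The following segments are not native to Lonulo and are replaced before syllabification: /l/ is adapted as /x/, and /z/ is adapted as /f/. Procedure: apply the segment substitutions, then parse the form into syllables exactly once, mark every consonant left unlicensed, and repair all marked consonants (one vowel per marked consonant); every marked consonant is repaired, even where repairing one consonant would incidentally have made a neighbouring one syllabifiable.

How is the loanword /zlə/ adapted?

fəxə

Substitution: /z/ → /f/, /l/ → /x/, giving /fxə/.
Syllabifying with onset maximization leaves /f/ stranded (no codas are permitted; onsets are limited to one consonant).
Epenthesis after each stranded consonant: /f/ → /fə/.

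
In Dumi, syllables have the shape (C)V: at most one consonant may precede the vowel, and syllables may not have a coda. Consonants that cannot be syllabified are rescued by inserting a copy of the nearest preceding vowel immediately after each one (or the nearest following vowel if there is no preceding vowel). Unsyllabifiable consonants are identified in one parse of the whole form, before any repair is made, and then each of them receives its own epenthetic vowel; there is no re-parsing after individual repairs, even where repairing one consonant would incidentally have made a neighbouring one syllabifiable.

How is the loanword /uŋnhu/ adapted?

Syllabifying with onset maximization leaves /ŋ/, /n/ stranded (no codas are permitted; onsets are limited to one consonant).
Each unlicensed consonant becomes the onset of a new syllable: /ŋ/ → /ŋu/, /n/ → /nu/.

uŋunuhu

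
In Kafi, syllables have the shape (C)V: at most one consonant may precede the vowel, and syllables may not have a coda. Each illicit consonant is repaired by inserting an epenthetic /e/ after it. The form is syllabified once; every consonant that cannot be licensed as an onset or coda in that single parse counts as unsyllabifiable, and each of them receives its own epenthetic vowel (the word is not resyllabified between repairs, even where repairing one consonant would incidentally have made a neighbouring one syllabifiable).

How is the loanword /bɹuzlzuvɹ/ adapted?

Under (C)V, the unsyllabifiable consonants are /b/, /z/, /l/, /v/, /ɹ/ (no codas are permitted; onsets are limited to one consonant).
Each unlicensed consonant becomes the onset of a new syllable: /b/ → /be/, /z/ → /ze/, /l/ → /le/, /v/ → /ve/, /ɹ/ → /ɹe/.

beɹuzelezuveɹe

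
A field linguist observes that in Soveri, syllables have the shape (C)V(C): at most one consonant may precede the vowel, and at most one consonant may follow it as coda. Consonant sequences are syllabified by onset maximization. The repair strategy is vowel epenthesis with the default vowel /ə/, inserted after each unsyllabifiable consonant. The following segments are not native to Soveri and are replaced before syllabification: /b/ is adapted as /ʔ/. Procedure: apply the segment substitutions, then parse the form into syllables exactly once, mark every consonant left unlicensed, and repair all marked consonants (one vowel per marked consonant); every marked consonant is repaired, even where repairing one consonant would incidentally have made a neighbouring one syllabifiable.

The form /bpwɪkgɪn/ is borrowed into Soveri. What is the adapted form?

ʔəpəwɪkgɪn

Substitution: /b/ → /ʔ/, giving /ʔpwɪkgɪn/.
Syllabifying with onset maximization leaves /ʔ/, /p/ stranded (at most one coda consonant is licensed; onsets are limited to one consonant).
Epenthesis after each stranded consonant: /ʔ/ → /ʔə/, /p/ → /pə/.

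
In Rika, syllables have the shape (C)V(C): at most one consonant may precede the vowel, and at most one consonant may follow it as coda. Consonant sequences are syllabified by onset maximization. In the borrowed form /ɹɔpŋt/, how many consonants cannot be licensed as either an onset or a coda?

Under (C)V(C), the unsyllabifiable consonants are /ŋ/, /t/ (at most one coda consonant is licensed; onsets are limited to one consonant).

2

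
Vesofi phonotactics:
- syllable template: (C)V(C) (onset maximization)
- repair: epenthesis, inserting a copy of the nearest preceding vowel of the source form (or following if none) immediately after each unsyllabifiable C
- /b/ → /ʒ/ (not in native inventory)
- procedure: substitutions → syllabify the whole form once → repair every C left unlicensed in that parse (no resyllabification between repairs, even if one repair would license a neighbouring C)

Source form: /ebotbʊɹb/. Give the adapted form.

eʒotʒʊɹʒʊ

Substitution: /b/ → /ʒ/, giving /eʒotʒʊɹʒ/.
Under (C)V(C), the unsyllabifiable consonants are /ʒ/ (at most one coda consonant is licensed; onsets are limited to one consonant).
Each unlicensed consonant becomes the onset of a new syllable: /ʒ/ → /ʒʊ/.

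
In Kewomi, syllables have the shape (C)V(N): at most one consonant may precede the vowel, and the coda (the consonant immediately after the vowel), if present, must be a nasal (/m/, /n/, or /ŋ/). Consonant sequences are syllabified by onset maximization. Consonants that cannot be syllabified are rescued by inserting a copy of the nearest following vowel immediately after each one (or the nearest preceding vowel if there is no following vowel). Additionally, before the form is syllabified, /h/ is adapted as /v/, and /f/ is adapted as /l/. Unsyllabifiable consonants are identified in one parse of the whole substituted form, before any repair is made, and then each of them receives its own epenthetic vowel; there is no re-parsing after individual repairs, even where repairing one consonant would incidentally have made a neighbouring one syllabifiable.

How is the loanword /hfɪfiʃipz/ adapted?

vɪlɪliʃipizi

Substitution: /h/ → /v/, /f/ → /l/, giving /vlɪliʃipz/.
The consonants /v/, /p/, /z/ cannot be parsed into a legal (C)V(N) syllable (only a nasal (/m/, /n/, or /ŋ/) is licensed in coda position; onsets are limited to one consonant).
Epenthesis after each stranded consonant: /v/ → /vɪ/, /p/ → /pi/, /z/ → /zi/.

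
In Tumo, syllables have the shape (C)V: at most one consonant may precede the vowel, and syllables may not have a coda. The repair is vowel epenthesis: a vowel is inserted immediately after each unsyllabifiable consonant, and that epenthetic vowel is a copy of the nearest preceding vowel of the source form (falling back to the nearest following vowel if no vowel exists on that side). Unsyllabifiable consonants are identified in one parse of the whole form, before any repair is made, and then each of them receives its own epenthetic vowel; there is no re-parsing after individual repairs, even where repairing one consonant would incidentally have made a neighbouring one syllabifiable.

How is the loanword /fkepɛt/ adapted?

Under (C)V, the unsyllabifiable consonants are /f/, /t/ (no codas are permitted; onsets are limited to one consonant).
Each unlicensed consonant becomes the onset of a new syllable: /f/ → /fe/, /t/ → /tɛ/.

fekepɛtɛ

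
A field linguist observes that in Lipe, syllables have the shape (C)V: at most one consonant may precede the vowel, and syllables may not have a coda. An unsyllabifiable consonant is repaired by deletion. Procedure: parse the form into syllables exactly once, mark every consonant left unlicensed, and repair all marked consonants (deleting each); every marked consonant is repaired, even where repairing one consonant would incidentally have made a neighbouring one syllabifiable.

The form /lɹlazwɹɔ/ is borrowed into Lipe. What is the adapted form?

laɹɔ

The consonants /l/, /ɹ/, /z/, /w/ cannot be parsed into a legal (C)V syllable (no codas are permitted; onsets are limited to one consonant).
Deleting the stranded consonants removes /l/, /ɹ/, /z/, /w/.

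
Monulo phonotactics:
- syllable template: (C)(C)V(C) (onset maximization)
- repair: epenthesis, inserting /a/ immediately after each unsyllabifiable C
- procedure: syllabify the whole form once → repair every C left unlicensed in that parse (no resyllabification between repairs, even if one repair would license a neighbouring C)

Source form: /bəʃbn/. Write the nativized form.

bəʃbana

Under (C)(C)V(C), the unsyllabifiable consonants are /b/, /n/ (at most one coda consonant is licensed; onsets may contain at most 2 consonants).
Each unlicensed consonant becomes the onset of a new syllable: /b/ → /ba/, /n/ → /na/.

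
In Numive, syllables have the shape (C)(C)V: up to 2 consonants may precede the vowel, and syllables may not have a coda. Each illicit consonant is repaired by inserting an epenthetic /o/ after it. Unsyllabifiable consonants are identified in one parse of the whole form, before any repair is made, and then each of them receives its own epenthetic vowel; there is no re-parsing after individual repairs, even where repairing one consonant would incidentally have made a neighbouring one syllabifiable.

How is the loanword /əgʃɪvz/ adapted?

əgʃɪvozo

The consonants /v/, /z/ cannot be parsed into a legal (C)(C)V syllable (no codas are permitted; onsets may contain at most 2 consonants).
Inserting the epenthetic vowel yields /v/ → /vo/, /z/ → /zo/.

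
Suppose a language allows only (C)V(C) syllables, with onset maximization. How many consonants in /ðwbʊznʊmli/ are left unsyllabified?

Under (C)V(C), the unsyllabifiable consonants are /ð/, /w/ (at most one coda consonant is licensed; onsets are limited to one consonant).

2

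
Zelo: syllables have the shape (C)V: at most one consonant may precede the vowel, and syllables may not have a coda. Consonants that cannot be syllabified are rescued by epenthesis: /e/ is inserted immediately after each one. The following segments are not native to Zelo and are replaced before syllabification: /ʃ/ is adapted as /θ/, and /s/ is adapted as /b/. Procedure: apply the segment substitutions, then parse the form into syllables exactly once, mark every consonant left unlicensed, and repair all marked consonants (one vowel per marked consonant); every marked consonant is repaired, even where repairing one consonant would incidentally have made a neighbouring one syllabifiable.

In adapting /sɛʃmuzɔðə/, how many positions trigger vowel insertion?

After substitution the input is /bɛθmuzɔðə/.
The unsyllabifiable consonants are /θ/; each receives one epenthetic vowel.

1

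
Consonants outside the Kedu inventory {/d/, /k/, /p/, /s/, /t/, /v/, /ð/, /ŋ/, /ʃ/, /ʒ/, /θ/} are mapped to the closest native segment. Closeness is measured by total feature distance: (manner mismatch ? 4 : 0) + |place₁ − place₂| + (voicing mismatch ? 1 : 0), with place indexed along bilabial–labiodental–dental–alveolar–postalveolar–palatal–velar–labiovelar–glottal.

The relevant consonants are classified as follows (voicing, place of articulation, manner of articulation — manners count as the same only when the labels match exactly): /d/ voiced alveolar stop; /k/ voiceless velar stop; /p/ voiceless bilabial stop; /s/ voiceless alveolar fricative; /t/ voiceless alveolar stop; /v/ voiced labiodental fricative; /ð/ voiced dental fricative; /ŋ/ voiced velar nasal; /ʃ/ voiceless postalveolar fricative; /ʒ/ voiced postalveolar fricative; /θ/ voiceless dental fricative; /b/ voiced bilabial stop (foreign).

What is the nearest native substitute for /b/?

p

/p/ is closest: same manner (stop), place distance 0 (bilabial→bilabial), voicing differs (+1); total 1. Next closest is /d/ at distance 3.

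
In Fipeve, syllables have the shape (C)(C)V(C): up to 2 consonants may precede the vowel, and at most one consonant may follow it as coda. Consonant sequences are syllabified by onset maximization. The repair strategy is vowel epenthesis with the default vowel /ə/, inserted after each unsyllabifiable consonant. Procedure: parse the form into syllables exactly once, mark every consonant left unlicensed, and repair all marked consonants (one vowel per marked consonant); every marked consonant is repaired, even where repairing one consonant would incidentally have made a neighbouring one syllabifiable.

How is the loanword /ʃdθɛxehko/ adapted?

Syllabifying with onset maximization leaves /ʃ/ stranded (at most one coda consonant is licensed; onsets may contain at most 2 consonants).
Epenthesis after each stranded consonant: /ʃ/ → /ʃə/.

ʃədθɛxehko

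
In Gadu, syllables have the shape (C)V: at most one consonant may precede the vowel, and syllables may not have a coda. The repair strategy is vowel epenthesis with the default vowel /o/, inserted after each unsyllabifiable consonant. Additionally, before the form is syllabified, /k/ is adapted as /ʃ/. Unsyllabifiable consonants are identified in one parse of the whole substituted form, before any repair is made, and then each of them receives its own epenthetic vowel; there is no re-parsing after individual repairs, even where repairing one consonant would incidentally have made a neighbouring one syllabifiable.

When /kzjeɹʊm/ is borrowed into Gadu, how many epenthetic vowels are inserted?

3

After substitution the input is /ʃzjeɹʊm/.
The unsyllabifiable consonants are /ʃ/, /z/, /m/; each receives one epenthetic vowel.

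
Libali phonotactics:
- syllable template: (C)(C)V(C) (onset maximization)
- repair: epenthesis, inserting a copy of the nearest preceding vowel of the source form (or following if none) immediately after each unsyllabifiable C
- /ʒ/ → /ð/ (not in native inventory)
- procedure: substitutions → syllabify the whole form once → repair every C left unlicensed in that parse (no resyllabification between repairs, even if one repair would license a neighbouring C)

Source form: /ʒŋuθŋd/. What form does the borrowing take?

Substitution: /ʒ/ → /ð/, giving /ðŋuθŋd/.
Syllabifying with onset maximization leaves /ŋ/, /d/ stranded (at most one coda consonant is licensed; onsets may contain at most 2 consonants).
Each unlicensed consonant becomes the onset of a new syllable: /ŋ/ → /ŋu/, /d/ → /du/.

ðŋuθŋudu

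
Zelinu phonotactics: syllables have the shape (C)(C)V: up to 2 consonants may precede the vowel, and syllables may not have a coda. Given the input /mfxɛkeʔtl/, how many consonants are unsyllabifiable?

4

Syllabifying with onset maximization leaves /m/, /ʔ/, /t/, /l/ stranded (no codas are permitted; onsets may contain at most 2 consonants).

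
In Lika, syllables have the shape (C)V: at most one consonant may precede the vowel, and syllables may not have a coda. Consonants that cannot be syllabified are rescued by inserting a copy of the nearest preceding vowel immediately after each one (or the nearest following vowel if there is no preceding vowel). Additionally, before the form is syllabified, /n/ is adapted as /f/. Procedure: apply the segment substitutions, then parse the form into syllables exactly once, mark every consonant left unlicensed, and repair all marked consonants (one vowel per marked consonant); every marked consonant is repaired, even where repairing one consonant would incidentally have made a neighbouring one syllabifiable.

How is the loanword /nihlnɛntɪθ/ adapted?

Substitution: /n/ → /f/, giving /fihlfɛftɪθ/.
The consonants /h/, /l/, /f/, /θ/ cannot be parsed into a legal (C)V syllable (no codas are permitted; onsets are limited to one consonant).
Epenthesis after each stranded consonant: /h/ → /hi/, /l/ → /li/, /f/ → /fɛ/, /θ/ → /θɪ/.

fihilifɛfɛtɪθɪ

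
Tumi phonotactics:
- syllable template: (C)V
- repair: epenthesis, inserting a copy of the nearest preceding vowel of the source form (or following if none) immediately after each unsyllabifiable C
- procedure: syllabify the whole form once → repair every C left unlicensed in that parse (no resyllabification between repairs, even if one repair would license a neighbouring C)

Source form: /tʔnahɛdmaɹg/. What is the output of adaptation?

taʔanahɛdɛmaɹaga

Syllabifying with onset maximization leaves /t/, /ʔ/, /d/, /ɹ/, /g/ stranded (no codas are permitted; onsets are limited to one consonant).
Inserting the epenthetic vowel yields /t/ → /ta/, /ʔ/ → /ʔa/, /d/ → /dɛ/, /ɹ/ → /ɹa/, /g/ → /ga/.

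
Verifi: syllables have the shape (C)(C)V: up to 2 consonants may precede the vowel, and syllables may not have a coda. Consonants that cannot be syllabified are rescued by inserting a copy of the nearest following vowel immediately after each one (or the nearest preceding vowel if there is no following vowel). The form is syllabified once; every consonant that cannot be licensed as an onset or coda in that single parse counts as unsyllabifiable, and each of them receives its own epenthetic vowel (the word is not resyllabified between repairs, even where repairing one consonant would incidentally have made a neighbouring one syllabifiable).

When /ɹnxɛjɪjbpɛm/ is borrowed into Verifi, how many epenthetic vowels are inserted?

The unsyllabifiable consonants are /ɹ/, /j/, /m/; each receives one epenthetic vowel.

3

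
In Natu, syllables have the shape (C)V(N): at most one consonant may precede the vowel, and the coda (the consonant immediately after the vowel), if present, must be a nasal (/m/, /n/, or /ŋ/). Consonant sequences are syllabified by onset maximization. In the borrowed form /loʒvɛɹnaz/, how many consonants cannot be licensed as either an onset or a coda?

3

Syllabifying with onset maximization leaves /ʒ/, /ɹ/, /z/ stranded (only a nasal (/m/, /n/, or /ŋ/) is licensed in coda position; onsets are limited to one consonant).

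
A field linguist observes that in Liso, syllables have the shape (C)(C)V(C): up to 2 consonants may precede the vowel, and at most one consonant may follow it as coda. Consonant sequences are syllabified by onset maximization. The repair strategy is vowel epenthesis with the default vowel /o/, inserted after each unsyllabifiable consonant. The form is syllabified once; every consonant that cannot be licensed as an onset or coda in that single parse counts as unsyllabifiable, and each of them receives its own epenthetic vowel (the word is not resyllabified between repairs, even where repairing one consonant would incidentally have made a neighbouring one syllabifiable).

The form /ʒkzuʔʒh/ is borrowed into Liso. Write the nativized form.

ʒokzuʔʒoho

Under (C)(C)V(C), the unsyllabifiable consonants are /ʒ/, /ʒ/, /h/ (at most one coda consonant is licensed; onsets may contain at most 2 consonants).
Epenthesis after each stranded consonant: /ʒ/ → /ʒo/, /ʒ/ → /ʒo/, /h/ → /ho/.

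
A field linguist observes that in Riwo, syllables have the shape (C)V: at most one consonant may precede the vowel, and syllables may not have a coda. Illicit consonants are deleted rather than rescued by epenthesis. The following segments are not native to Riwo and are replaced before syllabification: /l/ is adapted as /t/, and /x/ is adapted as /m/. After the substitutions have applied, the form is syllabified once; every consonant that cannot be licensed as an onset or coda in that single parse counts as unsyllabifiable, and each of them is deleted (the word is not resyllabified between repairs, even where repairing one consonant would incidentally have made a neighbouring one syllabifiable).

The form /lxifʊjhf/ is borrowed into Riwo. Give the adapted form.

mifʊ

Substitution: /l/ → /t/, /x/ → /m/, giving /tmifʊjhf/.
Syllabifying with onset maximization leaves /t/, /j/, /h/, /f/ stranded (no codas are permitted; onsets are limited to one consonant).
Deletion applies to /t/, /j/, /h/, /f/.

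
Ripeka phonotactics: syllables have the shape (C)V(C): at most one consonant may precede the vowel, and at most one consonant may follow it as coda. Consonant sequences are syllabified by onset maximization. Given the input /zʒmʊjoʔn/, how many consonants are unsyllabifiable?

The consonants /z/, /ʒ/, /n/ cannot be parsed into a legal (C)V(C) syllable (at most one coda consonant is licensed; onsets are limited to one consonant).

3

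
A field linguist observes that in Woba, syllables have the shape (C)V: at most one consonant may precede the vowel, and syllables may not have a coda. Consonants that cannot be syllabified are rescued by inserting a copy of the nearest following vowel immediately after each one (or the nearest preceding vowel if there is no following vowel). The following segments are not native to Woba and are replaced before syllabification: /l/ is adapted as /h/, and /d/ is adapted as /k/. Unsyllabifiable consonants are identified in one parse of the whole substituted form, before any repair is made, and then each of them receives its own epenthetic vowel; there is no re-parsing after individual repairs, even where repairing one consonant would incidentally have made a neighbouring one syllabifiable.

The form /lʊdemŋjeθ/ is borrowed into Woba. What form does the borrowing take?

hʊkemeŋejeθe

Substitution: /l/ → /h/, /d/ → /k/, giving /hʊkemŋjeθ/.
Under (C)V, the unsyllabifiable consonants are /m/, /ŋ/, /θ/ (no codas are permitted; onsets are limited to one consonant).
Inserting the epenthetic vowel yields /m/ → /me/, /ŋ/ → /ŋe/, /θ/ → /θe/.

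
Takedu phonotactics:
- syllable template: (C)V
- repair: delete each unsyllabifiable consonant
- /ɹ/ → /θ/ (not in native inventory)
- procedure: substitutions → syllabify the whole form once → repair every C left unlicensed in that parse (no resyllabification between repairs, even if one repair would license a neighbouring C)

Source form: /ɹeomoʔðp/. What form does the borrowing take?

θeomo

Substitution: /ɹ/ → /θ/, giving /θeomoʔðp/.
Under (C)V, the unsyllabifiable consonants are /ʔ/, /ð/, /p/ (no codas are permitted; onsets are limited to one consonant).
Each unlicensed consonant is deleted: /ʔ/, /ð/, /p/.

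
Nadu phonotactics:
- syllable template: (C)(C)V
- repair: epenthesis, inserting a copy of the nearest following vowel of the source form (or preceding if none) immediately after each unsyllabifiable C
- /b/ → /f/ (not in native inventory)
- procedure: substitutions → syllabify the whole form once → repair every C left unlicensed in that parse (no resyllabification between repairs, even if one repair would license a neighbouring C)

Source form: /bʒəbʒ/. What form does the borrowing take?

Substitution: /b/ → /f/, giving /fʒəfʒ/.
Syllabifying with onset maximization leaves /f/, /ʒ/ stranded (no codas are permitted; onsets may contain at most 2 consonants).
Each unlicensed consonant becomes the onset of a new syllable: /f/ → /fə/, /ʒ/ → /ʒə/.

fʒəfəʒə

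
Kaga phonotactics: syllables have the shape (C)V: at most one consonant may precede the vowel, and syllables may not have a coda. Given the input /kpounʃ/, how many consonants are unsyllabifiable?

Under (C)V, the unsyllabifiable consonants are /k/, /n/, /ʃ/ (no codas are permitted; onsets are limited to one consonant).

3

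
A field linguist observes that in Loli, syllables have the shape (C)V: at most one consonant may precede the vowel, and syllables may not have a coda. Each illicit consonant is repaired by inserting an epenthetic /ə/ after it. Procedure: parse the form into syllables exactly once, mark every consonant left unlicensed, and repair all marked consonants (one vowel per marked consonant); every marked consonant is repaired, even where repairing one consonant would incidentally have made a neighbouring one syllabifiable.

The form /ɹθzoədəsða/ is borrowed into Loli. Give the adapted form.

Syllabifying with onset maximization leaves /ɹ/, /θ/, /s/ stranded (no codas are permitted; onsets are limited to one consonant).
Epenthesis after each stranded consonant: /ɹ/ → /ɹə/, /θ/ → /θə/, /s/ → /sə/.

ɹəθəzoədəsəða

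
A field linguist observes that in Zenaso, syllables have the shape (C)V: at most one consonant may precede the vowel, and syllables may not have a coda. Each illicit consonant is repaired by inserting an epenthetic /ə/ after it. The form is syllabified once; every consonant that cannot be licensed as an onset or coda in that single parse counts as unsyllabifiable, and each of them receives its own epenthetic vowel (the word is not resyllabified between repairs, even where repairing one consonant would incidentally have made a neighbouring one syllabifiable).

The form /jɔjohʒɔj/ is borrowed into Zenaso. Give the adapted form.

jɔjohəʒɔjə

Syllabifying with onset maximization leaves /h/, /j/ stranded (no codas are permitted; onsets are limited to one consonant).
Inserting the epenthetic vowel yields /h/ → /hə/, /j/ → /jə/.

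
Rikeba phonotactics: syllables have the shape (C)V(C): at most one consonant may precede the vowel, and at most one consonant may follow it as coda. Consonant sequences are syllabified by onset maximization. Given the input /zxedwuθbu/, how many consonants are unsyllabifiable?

Under (C)V(C), the unsyllabifiable consonants are /z/ (at most one coda consonant is licensed; onsets are limited to one consonant).

1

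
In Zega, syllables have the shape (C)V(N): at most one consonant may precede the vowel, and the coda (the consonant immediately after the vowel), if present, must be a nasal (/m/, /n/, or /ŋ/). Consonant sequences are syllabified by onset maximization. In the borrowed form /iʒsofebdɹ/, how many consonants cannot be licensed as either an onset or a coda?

4

Under (C)V(N), the unsyllabifiable consonants are /ʒ/, /b/, /d/, /ɹ/ (only a nasal (/m/, /n/, or /ŋ/) is licensed in coda position; onsets are limited to one consonant).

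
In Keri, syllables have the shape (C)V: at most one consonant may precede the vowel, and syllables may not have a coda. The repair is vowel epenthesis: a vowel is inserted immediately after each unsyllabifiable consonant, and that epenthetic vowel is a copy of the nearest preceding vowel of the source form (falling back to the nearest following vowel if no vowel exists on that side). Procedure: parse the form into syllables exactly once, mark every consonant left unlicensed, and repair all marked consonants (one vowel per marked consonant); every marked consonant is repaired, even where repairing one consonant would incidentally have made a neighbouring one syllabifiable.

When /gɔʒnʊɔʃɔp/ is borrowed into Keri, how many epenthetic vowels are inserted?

2

The unsyllabifiable consonants are /ʒ/, /p/; each receives one epenthetic vowel.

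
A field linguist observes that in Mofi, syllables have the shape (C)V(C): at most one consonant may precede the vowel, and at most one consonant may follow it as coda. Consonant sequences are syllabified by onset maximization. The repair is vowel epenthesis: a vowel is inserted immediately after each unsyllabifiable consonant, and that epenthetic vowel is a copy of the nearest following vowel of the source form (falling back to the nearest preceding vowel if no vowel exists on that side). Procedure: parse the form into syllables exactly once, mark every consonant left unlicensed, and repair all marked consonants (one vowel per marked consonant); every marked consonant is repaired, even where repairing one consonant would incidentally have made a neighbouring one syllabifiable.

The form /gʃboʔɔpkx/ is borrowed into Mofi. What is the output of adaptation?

Under (C)V(C), the unsyllabifiable consonants are /g/, /ʃ/, /k/, /x/ (at most one coda consonant is licensed; onsets are limited to one consonant).
Inserting the epenthetic vowel yields /g/ → /go/, /ʃ/ → /ʃo/, /k/ → /kɔ/, /x/ → /xɔ/.

goʃoboʔɔpkɔxɔ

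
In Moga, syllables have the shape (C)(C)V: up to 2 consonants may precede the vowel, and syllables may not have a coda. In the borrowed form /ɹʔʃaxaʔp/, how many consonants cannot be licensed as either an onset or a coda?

Syllabifying with onset maximization leaves /ɹ/, /ʔ/, /p/ stranded (no codas are permitted; onsets may contain at most 2 consonants).

3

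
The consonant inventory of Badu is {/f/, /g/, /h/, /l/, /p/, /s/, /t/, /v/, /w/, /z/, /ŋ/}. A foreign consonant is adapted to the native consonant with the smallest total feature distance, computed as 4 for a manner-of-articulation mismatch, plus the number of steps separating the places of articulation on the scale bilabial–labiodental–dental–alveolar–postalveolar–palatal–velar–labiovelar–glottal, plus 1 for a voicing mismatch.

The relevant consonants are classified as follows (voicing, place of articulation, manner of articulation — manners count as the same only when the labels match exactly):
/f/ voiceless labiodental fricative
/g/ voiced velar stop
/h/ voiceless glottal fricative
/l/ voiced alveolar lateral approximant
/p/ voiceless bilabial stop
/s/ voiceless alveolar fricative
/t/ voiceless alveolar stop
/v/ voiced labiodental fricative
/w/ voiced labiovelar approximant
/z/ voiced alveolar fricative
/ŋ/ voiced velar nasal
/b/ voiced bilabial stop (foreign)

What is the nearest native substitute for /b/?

/p/ is closest: same manner (stop), place distance 0 (bilabial→bilabial), voicing differs (+1); total 1. Next closest is /t/ at distance 4.

p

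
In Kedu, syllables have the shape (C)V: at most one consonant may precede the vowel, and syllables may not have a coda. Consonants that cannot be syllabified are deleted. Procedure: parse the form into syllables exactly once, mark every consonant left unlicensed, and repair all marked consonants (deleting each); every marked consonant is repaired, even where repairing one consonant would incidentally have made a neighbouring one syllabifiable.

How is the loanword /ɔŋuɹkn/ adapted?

The consonants /ɹ/, /k/, /n/ cannot be parsed into a legal (C)V syllable (no codas are permitted; onsets are limited to one consonant).
Each unlicensed consonant is deleted: /ɹ/, /k/, /n/.

ɔŋu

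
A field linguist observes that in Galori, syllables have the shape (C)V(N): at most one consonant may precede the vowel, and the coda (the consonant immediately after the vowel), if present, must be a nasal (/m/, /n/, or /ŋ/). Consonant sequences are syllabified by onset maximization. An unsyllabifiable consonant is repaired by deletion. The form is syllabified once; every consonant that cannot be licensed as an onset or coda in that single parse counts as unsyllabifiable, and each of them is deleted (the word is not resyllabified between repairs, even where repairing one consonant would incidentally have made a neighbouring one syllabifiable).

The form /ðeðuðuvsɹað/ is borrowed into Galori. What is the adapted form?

Under (C)V(N), the unsyllabifiable consonants are /v/, /s/, /ð/ (only a nasal (/m/, /n/, or /ŋ/) is licensed in coda position; onsets are limited to one consonant).
Deleting the stranded consonants removes /v/, /s/, /ð/.

ðeðuðuɹa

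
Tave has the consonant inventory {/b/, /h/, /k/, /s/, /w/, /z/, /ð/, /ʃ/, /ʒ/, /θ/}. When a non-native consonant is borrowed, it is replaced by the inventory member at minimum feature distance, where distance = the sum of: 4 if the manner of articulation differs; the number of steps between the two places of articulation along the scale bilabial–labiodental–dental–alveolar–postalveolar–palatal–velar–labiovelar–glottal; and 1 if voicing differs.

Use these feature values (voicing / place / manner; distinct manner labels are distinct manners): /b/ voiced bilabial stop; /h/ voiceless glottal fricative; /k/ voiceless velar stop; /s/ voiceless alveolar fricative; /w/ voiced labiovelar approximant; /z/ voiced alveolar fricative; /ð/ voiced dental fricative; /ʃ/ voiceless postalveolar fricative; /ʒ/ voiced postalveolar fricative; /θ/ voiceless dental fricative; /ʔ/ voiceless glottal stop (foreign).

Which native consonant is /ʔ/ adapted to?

k

/k/ is closest: same manner (stop), place distance 2 (glottal→velar), same voicing; total 2. Next closest is /h/ at distance 4.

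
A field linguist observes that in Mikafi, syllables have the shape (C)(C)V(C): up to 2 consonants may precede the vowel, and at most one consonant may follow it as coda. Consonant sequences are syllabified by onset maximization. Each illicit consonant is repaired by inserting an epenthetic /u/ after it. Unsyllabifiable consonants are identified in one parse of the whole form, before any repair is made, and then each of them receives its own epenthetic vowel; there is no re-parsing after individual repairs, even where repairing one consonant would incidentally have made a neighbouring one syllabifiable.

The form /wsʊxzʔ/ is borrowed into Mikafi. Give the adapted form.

Syllabifying with onset maximization leaves /z/, /ʔ/ stranded (at most one coda consonant is licensed; onsets may contain at most 2 consonants).
Each unlicensed consonant becomes the onset of a new syllable: /z/ → /zu/, /ʔ/ → /ʔu/.

wsʊxzuʔu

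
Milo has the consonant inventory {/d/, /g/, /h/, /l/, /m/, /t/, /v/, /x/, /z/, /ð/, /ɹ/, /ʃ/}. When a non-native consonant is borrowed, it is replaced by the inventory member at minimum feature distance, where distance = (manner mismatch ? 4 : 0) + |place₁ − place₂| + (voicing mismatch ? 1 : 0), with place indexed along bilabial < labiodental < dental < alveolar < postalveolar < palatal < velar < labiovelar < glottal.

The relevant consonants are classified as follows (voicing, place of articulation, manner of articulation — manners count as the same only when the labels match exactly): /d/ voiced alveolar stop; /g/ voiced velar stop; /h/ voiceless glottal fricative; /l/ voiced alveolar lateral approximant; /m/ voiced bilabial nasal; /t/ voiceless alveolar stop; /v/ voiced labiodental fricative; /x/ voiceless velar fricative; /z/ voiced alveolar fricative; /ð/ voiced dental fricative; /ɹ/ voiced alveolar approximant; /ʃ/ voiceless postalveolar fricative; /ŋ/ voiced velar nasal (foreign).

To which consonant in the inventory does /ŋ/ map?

/g/ is closest: manner differs (nasal→stop, +4), place distance 0 (velar→velar), same voicing; total 4. Next closest is /x/ at distance 5.

g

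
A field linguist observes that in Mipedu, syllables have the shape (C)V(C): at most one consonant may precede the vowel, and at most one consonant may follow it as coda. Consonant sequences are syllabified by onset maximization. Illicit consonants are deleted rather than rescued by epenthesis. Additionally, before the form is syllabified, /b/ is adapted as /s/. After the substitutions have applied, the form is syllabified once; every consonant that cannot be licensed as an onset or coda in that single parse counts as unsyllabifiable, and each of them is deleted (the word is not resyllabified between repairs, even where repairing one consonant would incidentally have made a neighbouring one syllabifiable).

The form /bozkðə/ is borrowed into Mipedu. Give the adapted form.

Substitution: /b/ → /s/, giving /sozkðə/.
Syllabifying with onset maximization leaves /k/ stranded (at most one coda consonant is licensed; onsets are limited to one consonant).
Each unlicensed consonant is deleted: /k/.

sozðə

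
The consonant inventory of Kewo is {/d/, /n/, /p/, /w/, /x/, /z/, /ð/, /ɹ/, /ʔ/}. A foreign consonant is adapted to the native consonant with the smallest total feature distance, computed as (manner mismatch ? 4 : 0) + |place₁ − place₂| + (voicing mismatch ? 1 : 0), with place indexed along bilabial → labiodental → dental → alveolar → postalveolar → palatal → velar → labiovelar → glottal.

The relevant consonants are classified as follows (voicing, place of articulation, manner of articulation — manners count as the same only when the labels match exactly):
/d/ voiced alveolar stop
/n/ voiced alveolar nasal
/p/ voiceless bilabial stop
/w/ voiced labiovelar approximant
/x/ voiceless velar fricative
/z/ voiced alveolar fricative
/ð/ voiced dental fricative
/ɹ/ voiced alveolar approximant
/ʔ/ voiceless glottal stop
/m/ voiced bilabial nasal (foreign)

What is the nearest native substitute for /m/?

/n/ is closest: same manner (nasal), place distance 3 (bilabial→alveolar), same voicing; total 3. Next closest is /p/ at distance 5.

n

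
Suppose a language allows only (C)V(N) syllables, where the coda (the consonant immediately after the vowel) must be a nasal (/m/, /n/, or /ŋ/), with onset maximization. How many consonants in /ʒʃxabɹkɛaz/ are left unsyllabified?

5

Under (C)V(N), the unsyllabifiable consonants are /ʒ/, /ʃ/, /b/, /ɹ/, /z/ (only a nasal (/m/, /n/, or /ŋ/) is licensed in coda position; onsets are limited to one consonant).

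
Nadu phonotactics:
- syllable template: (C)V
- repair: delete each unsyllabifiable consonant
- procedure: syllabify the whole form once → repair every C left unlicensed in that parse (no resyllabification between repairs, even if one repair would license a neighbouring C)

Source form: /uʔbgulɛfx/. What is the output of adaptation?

Syllabifying with onset maximization leaves /ʔ/, /b/, /f/, /x/ stranded (no codas are permitted; onsets are limited to one consonant).
Deleting the stranded consonants removes /ʔ/, /b/, /f/, /x/.

ugulɛ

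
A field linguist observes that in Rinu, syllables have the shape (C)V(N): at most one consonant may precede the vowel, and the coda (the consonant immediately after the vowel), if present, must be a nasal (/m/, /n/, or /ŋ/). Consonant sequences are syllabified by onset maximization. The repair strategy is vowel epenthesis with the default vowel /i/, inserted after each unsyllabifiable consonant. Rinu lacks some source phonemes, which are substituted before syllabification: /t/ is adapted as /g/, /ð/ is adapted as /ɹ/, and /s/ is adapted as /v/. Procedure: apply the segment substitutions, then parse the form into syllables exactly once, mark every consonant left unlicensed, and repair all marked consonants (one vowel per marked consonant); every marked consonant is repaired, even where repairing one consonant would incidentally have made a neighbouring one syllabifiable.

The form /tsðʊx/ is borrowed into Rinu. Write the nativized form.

Substitution: /t/ → /g/, /s/ → /v/, /ð/ → /ɹ/, giving /gvɹʊx/.
The consonants /g/, /v/, /x/ cannot be parsed into a legal (C)V(N) syllable (only a nasal (/m/, /n/, or /ŋ/) is licensed in coda position; onsets are limited to one consonant).
Epenthesis after each stranded consonant: /g/ → /gi/, /v/ → /vi/, /x/ → /xi/.

giviɹʊxi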